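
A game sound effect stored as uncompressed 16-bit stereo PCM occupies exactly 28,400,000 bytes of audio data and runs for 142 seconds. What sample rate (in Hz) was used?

50,000 Hz

Bytes = sample_rate × seconds × bytes_per_sample × channels.
sample_rate = 28,400,000 / (142 × 2 × 2) = 28,400,000 / 568 = 50,000 Hz.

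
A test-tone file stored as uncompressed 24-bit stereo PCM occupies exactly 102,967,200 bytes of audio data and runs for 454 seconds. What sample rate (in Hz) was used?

Bytes = sample_rate × seconds × bytes_per_sample × channels.
sample_rate = 102,967,200 / (454 × 3 × 2) = 102,967,200 / 2,724 = 37,800 Hz.

37,800 Hz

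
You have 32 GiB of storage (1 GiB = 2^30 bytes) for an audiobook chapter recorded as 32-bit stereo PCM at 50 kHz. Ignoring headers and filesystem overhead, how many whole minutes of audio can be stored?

Uncompressed byte rate = 50,000 × 4 × 2 = 400,000 bytes/s.
Capacity = 32 × 1,073,741,824 = 34,359,738,368 bytes.
34,359,738,368 / 400,000 ≈ 85899.35 s → 1,431 minutes.

1,431 minutes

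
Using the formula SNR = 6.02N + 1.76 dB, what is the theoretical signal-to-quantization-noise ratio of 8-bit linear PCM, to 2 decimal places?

49.92 dB

6.02 × 8 + 1.76 = 49.92 dB.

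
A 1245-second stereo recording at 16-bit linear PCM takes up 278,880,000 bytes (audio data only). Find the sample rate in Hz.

Bytes = sample_rate × seconds × bytes_per_sample × channels.
sample_rate = 278,880,000 / (1,245 × 2 × 2) = 278,880,000 / 4,980 = 56,000 Hz.

56,000 Hz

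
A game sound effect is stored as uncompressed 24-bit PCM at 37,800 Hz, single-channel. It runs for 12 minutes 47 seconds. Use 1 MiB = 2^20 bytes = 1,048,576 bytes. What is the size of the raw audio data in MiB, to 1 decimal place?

82.9 MiB

Duration = 12 minutes 47 seconds = 767 s.
Bytes = 37,800 samples/s × 767 s × 3 bytes/sample × 1 ch = 86,977,800 bytes.
86,977,800 / 1,048,576 = 82.9 MiB.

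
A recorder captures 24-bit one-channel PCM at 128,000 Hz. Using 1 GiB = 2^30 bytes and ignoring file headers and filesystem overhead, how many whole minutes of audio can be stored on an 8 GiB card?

372 minutes

Uncompressed byte rate = 128,000 × 3 × 1 = 384,000 bytes/s.
Capacity = 8 × 1,073,741,824 = 8,589,934,592 bytes.
8,589,934,592 / 384,000 ≈ 22369.62 s → 372 minutes.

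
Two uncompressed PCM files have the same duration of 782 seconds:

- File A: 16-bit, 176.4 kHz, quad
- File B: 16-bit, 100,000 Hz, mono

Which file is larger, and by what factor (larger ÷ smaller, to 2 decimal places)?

File A: 176,400 × 2 × 4 = 1,411,200 bytes/s.
File B: 100,000 × 2 × 1 = 200,000 bytes/s.
File A is larger; ratio = 1,103,558,400 / 156,400,000 = 7.06.

File A, by a factor of 7.06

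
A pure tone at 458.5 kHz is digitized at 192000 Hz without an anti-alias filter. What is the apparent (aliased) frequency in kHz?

74.5 kHz

Nyquist = 192,000/2 = 96,000 Hz; 458,500 Hz exceeds it.
Alias = |458,500 − 2×192,000| = |458,500 − 384,000| = 74,500 Hz = 74.5 kHz.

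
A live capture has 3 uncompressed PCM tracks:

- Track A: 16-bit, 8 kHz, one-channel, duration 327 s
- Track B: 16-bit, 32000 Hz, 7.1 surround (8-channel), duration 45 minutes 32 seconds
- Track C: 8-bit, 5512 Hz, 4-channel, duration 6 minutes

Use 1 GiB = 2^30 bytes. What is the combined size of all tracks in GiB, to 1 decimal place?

Track A: 8,000 × 327 × 2 × 1 = 5,232,000 bytes.
Track B: 45 minutes 32 seconds = 2,732 s; 32,000 × 2,732 × 2 × 8 = 1,398,784,000 bytes.
Track C: 6 minutes = 360 s; 5,512 × 360 × 1 × 4 = 7,937,280 bytes.
Total = 1,411,953,280 bytes = 1.3 GiB.

1.3 GiB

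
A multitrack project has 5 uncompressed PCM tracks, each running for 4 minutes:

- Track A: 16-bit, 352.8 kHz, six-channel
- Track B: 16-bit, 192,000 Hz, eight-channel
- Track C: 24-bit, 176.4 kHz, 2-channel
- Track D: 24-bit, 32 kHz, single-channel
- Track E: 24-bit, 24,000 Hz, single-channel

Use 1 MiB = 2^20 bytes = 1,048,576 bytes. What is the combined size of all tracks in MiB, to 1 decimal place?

1952.8 MiB

4 minutes = 240 s.
Track A: 352,800 × 240 × 2 × 6 = 1,016,064,000 bytes.
Track B: 192,000 × 240 × 2 × 8 = 737,280,000 bytes.
Track C: 176,400 × 240 × 3 × 2 = 254,016,000 bytes.
Track D: 32,000 × 240 × 3 × 1 = 23,040,000 bytes.
Track E: 24,000 × 240 × 3 × 1 = 17,280,000 bytes.
Total = 2,047,680,000 bytes = 1952.8 MiB.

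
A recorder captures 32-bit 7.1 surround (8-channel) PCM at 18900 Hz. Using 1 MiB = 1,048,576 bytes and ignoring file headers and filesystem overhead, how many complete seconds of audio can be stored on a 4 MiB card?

Uncompressed byte rate = 18,900 × 4 × 8 = 604,800 bytes/s.
Capacity = 4 × 1,048,576 = 4,194,304 bytes.
4,194,304 / 604,800 ≈ 6.94 s → 6 seconds.

6 seconds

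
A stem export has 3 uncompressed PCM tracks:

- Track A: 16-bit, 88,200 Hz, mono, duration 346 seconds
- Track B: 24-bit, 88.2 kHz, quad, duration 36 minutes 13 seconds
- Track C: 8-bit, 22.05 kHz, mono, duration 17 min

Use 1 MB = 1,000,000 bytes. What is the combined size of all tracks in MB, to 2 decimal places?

2383.43 MB

Track A: 88,200 × 346 × 2 × 1 = 61,034,400 bytes.
Track B: 36 minutes 13 seconds = 2,173 s; 88,200 × 2,173 × 3 × 4 = 2,299,903,200 bytes.
Track C: 17 min = 1,020 s; 22,050 × 1,020 × 1 × 1 = 22,491,000 bytes.
Total = 2,383,428,600 bytes = 2383.43 MB.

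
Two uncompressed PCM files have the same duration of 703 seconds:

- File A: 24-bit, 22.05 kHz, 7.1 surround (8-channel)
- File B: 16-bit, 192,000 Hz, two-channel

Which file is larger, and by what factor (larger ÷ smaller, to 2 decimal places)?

File B, by a factor of 1.45

File A: 22,050 × 3 × 8 = 529,200 bytes/s.
File B: 192,000 × 2 × 2 = 768,000 bytes/s.
File B is larger; ratio = 539,904,000 / 372,027,600 = 1.45.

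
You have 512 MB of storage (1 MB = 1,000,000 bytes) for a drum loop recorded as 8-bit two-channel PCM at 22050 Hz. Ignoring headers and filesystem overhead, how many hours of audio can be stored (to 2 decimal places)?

3.22 hours

Uncompressed byte rate = 22,050 × 1 × 2 = 44,100 bytes/s.
Capacity = 512 × 1,000,000 = 512,000,000 bytes.
512,000,000 / 44,100 ≈ 11609.98 s → 3.22 hours.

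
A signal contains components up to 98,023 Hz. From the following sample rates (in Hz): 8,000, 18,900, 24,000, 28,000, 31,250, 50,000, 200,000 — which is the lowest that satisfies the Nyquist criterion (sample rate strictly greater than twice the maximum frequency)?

200,000 Hz

Need sample rate > 2 × 98,023 = 196,046 Hz.
Lowest listed rate above 196,046 Hz is 200,000 Hz.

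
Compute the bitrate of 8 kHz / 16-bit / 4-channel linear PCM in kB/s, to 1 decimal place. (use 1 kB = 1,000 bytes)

Bit rate = 8,000 × 16 × 4 = 512,000 bits/s.
512,000 / 8 = 64,000 B/s = 64.0 kB/s.

64.0 kB/s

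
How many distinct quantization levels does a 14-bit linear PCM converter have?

2^14 = 16,384.

16,384 levels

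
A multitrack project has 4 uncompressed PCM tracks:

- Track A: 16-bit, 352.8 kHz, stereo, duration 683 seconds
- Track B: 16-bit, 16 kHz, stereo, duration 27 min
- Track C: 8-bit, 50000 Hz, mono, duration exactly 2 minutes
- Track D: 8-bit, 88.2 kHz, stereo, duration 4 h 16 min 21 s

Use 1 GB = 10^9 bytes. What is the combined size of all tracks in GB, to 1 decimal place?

Track A: 352,800 × 683 × 2 × 2 = 963,849,600 bytes.
Track B: 27 min = 1,620 s; 16,000 × 1,620 × 2 × 2 = 103,680,000 bytes.
Track C: exactly 2 minutes = 120 s; 50,000 × 120 × 1 × 1 = 6,000,000 bytes.
Track D: 4 h 16 min 21 s = 15,381 s; 88,200 × 15,381 × 1 × 2 = 2,713,208,400 bytes.
Total = 3,786,738,000 bytes = 3.8 GB.

3.8 GB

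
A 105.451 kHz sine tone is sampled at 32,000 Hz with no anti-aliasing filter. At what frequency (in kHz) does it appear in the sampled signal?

Nyquist = 32,000/2 = 16,000 Hz; 105,451 Hz exceeds it.
Alias = |105,451 − 3×32,000| = |105,451 − 96,000| = 9,451 Hz = 9.451 kHz.

9.451 kHz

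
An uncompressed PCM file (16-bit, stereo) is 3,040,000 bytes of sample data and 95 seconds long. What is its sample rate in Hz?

8,000 Hz

Bytes = sample_rate × seconds × bytes_per_sample × channels.
sample_rate = 3,040,000 / (95 × 2 × 2) = 3,040,000 / 380 = 8,000 Hz.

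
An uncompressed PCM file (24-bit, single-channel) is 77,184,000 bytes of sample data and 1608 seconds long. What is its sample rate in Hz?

16,000 Hz

Bytes = sample_rate × seconds × bytes_per_sample × channels.
sample_rate = 77,184,000 / (1,608 × 3 × 1) = 77,184,000 / 4,824 = 16,000 Hz.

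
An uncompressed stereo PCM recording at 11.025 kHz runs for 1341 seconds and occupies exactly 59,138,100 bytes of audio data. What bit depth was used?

Bytes per sample = 59,138,100 / (11,025 × 1,341 × 2) = 59,138,100 / 29,569,050 = 2.
Bit depth = 2 × 8 = 16 bits.

16 bits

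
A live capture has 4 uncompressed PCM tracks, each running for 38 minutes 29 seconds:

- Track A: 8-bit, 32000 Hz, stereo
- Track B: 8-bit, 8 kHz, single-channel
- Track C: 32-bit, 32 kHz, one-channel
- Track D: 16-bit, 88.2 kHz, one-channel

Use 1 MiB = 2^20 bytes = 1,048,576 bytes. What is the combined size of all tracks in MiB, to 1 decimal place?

38 minutes 29 seconds = 2,309 s.
Track A: 32,000 × 2,309 × 1 × 2 = 147,776,000 bytes.
Track B: 8,000 × 2,309 × 1 × 1 = 18,472,000 bytes.
Track C: 32,000 × 2,309 × 4 × 1 = 295,552,000 bytes.
Track D: 88,200 × 2,309 × 2 × 1 = 407,307,600 bytes.
Total = 869,107,600 bytes = 828.8 MiB.

828.8 MiB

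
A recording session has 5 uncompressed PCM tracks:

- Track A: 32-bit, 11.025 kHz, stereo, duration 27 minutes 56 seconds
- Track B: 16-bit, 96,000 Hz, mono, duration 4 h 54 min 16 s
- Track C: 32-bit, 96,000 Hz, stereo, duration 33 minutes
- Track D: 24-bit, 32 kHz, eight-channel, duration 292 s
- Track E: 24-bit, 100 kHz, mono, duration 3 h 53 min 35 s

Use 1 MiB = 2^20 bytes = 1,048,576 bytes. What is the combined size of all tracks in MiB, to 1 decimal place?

9047.7 MiB

Track A: 27 minutes 56 seconds = 1,676 s; 11,025 × 1,676 × 4 × 2 = 147,823,200 bytes.
Track B: 4 h 54 min 16 s = 17,656 s; 96,000 × 17,656 × 2 × 1 = 3,389,952,000 bytes.
Track C: 33 minutes = 1,980 s; 96,000 × 1,980 × 4 × 2 = 1,520,640,000 bytes.
Track D: 32,000 × 292 × 3 × 8 = 224,256,000 bytes.
Track E: 3 h 53 min 35 s = 14,015 s; 100,000 × 14,015 × 3 × 1 = 4,204,500,000 bytes.
Total = 9,487,171,200 bytes = 9047.7 MiB.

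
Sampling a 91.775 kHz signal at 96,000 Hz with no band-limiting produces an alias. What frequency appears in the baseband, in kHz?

Nyquist = 96,000/2 = 48,000 Hz; 91,775 Hz exceeds it.
Alias = |91,775 − 1×96,000| = |91,775 − 96,000| = 4,225 Hz = 4.225 kHz.

4.225 kHz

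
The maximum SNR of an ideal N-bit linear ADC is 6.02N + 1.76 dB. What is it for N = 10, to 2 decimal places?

61.96 dB

6.02 × 10 + 1.76 = 61.96 dB.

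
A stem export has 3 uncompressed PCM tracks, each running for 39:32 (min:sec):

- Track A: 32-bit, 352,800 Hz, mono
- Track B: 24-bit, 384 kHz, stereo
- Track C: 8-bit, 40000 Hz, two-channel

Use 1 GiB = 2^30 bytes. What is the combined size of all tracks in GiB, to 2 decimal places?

39:32 (min:sec) = 2,372 s.
Track A: 352,800 × 2,372 × 4 × 1 = 3,347,366,400 bytes.
Track B: 384,000 × 2,372 × 3 × 2 = 5,465,088,000 bytes.
Track C: 40,000 × 2,372 × 1 × 2 = 189,760,000 bytes.
Total = 9,002,214,400 bytes = 8.38 GiB.

8.38 GiB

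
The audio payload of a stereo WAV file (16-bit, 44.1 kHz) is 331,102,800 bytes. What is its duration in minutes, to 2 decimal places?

31.28 minutes

Byte rate = 44,100 × 2 × 2 = 176,400 bytes/s.
Duration = 331,102,800 / 176,400 = 1,877 s.
1,877 s / 60 = 31.28 minutes.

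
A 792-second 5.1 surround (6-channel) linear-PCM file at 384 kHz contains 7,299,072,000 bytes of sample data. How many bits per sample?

Bytes per sample = 7,299,072,000 / (384,000 × 792 × 6) = 7,299,072,000 / 1,824,768,000 = 4.
Bit depth = 4 × 8 = 32 bits.

32 bits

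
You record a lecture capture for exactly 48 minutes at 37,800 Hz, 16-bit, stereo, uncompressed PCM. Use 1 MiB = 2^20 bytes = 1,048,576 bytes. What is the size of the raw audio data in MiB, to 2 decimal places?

Duration = exactly 48 minutes = 2,880 s.
Bytes = 37,800 samples/s × 2,880 s × 2 bytes/sample × 2 ch = 435,456,000 bytes.
435,456,000 / 1,048,576 = 415.28 MiB.

415.28 MiB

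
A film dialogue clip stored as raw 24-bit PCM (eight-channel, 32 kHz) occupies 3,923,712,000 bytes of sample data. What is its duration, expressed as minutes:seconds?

85:09

Byte rate = 32,000 × 3 × 8 = 768,000 bytes/s.
Duration = 3,923,712,000 / 768,000 = 5,109 s.
5,109 s = 85:09.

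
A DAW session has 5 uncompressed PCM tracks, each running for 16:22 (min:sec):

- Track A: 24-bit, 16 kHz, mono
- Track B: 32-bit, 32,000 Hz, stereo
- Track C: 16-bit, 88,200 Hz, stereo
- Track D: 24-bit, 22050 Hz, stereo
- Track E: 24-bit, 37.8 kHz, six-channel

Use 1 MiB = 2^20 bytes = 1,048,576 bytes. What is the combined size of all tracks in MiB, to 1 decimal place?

16:22 (min:sec) = 982 s.
Track A: 16,000 × 982 × 3 × 1 = 47,136,000 bytes.
Track B: 32,000 × 982 × 4 × 2 = 251,392,000 bytes.
Track C: 88,200 × 982 × 2 × 2 = 346,449,600 bytes.
Track D: 22,050 × 982 × 3 × 2 = 129,918,600 bytes.
Track E: 37,800 × 982 × 3 × 6 = 668,152,800 bytes.
Total = 1,443,049,000 bytes = 1376.2 MiB.

1376.2 MiB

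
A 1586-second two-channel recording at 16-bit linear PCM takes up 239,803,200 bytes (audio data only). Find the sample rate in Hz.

Bytes = sample_rate × seconds × bytes_per_sample × channels.
sample_rate = 239,803,200 / (1,586 × 2 × 2) = 239,803,200 / 6,344 = 37,800 Hz.

37,800 Hz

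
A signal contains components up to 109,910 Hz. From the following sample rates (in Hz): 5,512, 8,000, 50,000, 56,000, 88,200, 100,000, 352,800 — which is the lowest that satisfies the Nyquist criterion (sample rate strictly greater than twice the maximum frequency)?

Need sample rate > 2 × 109,910 = 219,820 Hz.
Lowest listed rate above 219,820 Hz is 352,800 Hz.

352,800 Hz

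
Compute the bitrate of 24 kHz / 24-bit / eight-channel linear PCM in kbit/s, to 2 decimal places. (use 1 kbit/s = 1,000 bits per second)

4608.00 kbit/s

Bit rate = 24,000 × 24 × 8 = 4,608,000 bits/s.
= 4608.00 kbit/s.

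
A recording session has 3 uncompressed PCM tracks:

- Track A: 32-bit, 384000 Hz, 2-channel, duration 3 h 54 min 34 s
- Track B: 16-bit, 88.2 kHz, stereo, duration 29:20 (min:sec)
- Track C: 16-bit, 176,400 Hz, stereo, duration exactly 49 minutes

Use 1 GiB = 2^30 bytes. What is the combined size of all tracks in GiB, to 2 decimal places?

Track A: 3 h 54 min 34 s = 14,074 s; 384,000 × 14,074 × 4 × 2 = 43,235,328,000 bytes.
Track B: 29:20 (min:sec) = 1,760 s; 88,200 × 1,760 × 2 × 2 = 620,928,000 bytes.
Track C: exactly 49 minutes = 2,940 s; 176,400 × 2,940 × 2 × 2 = 2,074,464,000 bytes.
Total = 45,930,720,000 bytes = 42.78 GiB.

42.78 GiB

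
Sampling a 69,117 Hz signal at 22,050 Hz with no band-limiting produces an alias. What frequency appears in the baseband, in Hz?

Nyquist = 22,050/2 = 11,025 Hz; 69,117 Hz exceeds it.
Alias = |69,117 − 3×22,050| = |69,117 − 66,150| = 2,967 Hz.

2,967 Hz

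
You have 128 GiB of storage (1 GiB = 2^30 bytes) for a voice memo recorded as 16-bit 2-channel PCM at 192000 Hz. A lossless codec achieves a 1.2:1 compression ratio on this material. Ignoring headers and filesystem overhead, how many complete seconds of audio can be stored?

214,748 seconds

Uncompressed byte rate = 192,000 × 2 × 2 = 768,000 bytes/s.
After 1.2:1 compression, effective rate ≈ 640000 bytes/s.
Capacity = 128 × 1,073,741,824 = 137,438,953,472 bytes.
137,438,953,472 / effective rate ≈ 214748.36 s → 214,748 seconds.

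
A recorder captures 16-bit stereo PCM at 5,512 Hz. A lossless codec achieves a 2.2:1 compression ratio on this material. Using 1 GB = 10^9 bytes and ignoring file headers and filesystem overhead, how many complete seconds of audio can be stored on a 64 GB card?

6,386,066 seconds

Uncompressed byte rate = 5,512 × 2 × 2 = 22,048 bytes/s.
After 2.2:1 compression, effective rate ≈ 10021.82 bytes/s.
Capacity = 64 × 1,000,000,000 = 64,000,000,000 bytes.
64,000,000,000 / effective rate ≈ 6386066.76 s → 6,386,066 seconds.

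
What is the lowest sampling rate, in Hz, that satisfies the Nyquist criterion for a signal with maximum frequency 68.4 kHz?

136,800 Hz

Minimum sample rate = 2 × 68,400 Hz = 136,800 Hz.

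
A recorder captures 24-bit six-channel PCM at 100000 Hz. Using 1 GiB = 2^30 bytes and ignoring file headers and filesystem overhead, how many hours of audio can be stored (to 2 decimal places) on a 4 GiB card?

0.66 hours

Uncompressed byte rate = 100,000 × 3 × 6 = 1,800,000 bytes/s.
Capacity = 4 × 1,073,741,824 = 4,294,967,296 bytes.
4,294,967,296 / 1,800,000 ≈ 2386.09 s → 0.66 hours.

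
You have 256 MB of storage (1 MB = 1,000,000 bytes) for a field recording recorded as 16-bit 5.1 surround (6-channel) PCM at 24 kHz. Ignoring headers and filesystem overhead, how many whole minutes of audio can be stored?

Uncompressed byte rate = 24,000 × 2 × 6 = 288,000 bytes/s.
Capacity = 256 × 1,000,000 = 256,000,000 bytes.
256,000,000 / 288,000 ≈ 888.89 s → 14 minutes.

14 minutes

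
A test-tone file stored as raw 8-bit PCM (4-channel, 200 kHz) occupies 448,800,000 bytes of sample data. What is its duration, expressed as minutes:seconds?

Byte rate = 200,000 × 1 × 4 = 800,000 bytes/s.
Duration = 448,800,000 / 800,000 = 561 s.
561 s = 9:21.

9:21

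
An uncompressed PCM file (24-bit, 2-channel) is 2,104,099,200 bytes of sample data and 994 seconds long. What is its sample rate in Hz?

Bytes = sample_rate × seconds × bytes_per_sample × channels.
sample_rate = 2,104,099,200 / (994 × 3 × 2) = 2,104,099,200 / 5,964 = 352,800 Hz.

352,800 Hz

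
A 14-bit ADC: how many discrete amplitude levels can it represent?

16,384 levels

2^14 = 16,384.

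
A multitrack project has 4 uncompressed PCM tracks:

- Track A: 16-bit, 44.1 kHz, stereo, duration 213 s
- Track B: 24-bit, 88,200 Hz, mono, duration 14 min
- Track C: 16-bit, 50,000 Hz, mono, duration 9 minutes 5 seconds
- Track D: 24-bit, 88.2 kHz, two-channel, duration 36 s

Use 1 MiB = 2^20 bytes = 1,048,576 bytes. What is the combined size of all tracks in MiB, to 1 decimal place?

Track A: 44,100 × 213 × 2 × 2 = 37,573,200 bytes.
Track B: 14 min = 840 s; 88,200 × 840 × 3 × 1 = 222,264,000 bytes.
Track C: 9 minutes 5 seconds = 545 s; 50,000 × 545 × 2 × 1 = 54,500,000 bytes.
Track D: 88,200 × 36 × 3 × 2 = 19,051,200 bytes.
Total = 333,388,400 bytes = 317.9 MiB.

317.9 MiB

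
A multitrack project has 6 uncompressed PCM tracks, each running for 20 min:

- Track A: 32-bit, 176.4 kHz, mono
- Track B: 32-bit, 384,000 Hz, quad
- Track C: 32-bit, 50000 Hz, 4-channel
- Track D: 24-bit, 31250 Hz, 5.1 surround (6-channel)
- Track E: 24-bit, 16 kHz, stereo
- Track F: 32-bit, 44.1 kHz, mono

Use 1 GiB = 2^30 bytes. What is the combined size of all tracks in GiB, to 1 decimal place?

20 min = 1,200 s.
Track A: 176,400 × 1,200 × 4 × 1 = 846,720,000 bytes.
Track B: 384,000 × 1,200 × 4 × 4 = 7,372,800,000 bytes.
Track C: 50,000 × 1,200 × 4 × 4 = 960,000,000 bytes.
Track D: 31,250 × 1,200 × 3 × 6 = 675,000,000 bytes.
Track E: 16,000 × 1,200 × 3 × 2 = 115,200,000 bytes.
Track F: 44,100 × 1,200 × 4 × 1 = 211,680,000 bytes.
Total = 10,181,400,000 bytes = 9.5 GiB.

9.5 GiB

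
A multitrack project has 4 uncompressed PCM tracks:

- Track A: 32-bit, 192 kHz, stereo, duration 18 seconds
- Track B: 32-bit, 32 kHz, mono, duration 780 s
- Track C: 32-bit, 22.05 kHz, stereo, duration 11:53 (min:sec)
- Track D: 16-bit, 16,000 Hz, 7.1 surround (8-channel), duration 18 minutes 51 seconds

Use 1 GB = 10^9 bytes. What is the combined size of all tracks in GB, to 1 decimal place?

Track A: 192,000 × 18 × 4 × 2 = 27,648,000 bytes.
Track B: 32,000 × 780 × 4 × 1 = 99,840,000 bytes.
Track C: 11:53 (min:sec) = 713 s; 22,050 × 713 × 4 × 2 = 125,773,200 bytes.
Track D: 18 minutes 51 seconds = 1,131 s; 16,000 × 1,131 × 2 × 8 = 289,536,000 bytes.
Total = 542,797,200 bytes = 0.5 GB.

0.5 GB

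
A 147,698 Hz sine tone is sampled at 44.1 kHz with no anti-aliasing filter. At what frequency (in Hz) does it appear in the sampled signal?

Nyquist = 44,100/2 = 22,050 Hz; 147,698 Hz exceeds it.
Alias = |147,698 − 3×44,100| = |147,698 − 132,300| = 15,398 Hz.

15,398 Hz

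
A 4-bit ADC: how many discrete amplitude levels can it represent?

2^4 = 16.

16 levels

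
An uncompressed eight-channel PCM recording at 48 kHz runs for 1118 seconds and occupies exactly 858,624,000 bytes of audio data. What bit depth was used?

Bytes per sample = 858,624,000 / (48,000 × 1,118 × 8) = 858,624,000 / 429,312,000 = 2.
Bit depth = 2 × 8 = 16 bits.

16 bits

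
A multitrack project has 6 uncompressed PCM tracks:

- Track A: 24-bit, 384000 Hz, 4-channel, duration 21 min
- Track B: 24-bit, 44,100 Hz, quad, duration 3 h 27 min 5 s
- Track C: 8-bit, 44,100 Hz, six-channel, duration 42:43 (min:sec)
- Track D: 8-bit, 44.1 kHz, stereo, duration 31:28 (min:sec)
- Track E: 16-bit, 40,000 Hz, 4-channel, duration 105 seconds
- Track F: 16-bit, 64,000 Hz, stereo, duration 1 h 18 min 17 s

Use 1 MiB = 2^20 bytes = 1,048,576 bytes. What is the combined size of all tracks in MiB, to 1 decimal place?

Track A: 21 min = 1,260 s; 384,000 × 1,260 × 3 × 4 = 5,806,080,000 bytes.
Track B: 3 h 27 min 5 s = 12,425 s; 44,100 × 12,425 × 3 × 4 = 6,575,310,000 bytes.
Track C: 42:43 (min:sec) = 2,563 s; 44,100 × 2,563 × 1 × 6 = 678,169,800 bytes.
Track D: 31:28 (min:sec) = 1,888 s; 44,100 × 1,888 × 1 × 2 = 166,521,600 bytes.
Track E: 40,000 × 105 × 2 × 4 = 33,600,000 bytes.
Track F: 1 h 18 min 17 s = 4,697 s; 64,000 × 4,697 × 2 × 2 = 1,202,432,000 bytes.
Total = 14,462,113,400 bytes = 13792.1 MiB.

13792.1 MiB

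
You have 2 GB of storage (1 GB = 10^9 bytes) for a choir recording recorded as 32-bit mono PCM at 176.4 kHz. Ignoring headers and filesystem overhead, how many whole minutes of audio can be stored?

Uncompressed byte rate = 176,400 × 4 × 1 = 705,600 bytes/s.
Capacity = 2 × 1,000,000,000 = 2,000,000,000 bytes.
2,000,000,000 / 705,600 ≈ 2834.47 s → 47 minutes.

47 minutes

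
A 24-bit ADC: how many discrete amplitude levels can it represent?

16,777,216 levels

2^24 = 16,777,216.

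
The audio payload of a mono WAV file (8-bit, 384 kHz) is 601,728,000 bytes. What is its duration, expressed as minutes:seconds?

26:07

Byte rate = 384,000 × 1 × 1 = 384,000 bytes/s.
Duration = 601,728,000 / 384,000 = 1,567 s.
1,567 s = 26:07.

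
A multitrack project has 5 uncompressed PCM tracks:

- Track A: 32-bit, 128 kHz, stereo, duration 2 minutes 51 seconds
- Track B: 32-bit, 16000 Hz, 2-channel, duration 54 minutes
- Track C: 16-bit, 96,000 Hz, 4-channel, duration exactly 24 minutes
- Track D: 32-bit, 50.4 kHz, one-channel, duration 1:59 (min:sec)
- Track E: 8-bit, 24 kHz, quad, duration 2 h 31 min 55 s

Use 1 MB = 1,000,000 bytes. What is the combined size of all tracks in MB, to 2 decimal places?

Track A: 2 minutes 51 seconds = 171 s; 128,000 × 171 × 4 × 2 = 175,104,000 bytes.
Track B: 54 minutes = 3,240 s; 16,000 × 3,240 × 4 × 2 = 414,720,000 bytes.
Track C: exactly 24 minutes = 1,440 s; 96,000 × 1,440 × 2 × 4 = 1,105,920,000 bytes.
Track D: 1:59 (min:sec) = 119 s; 50,400 × 119 × 4 × 1 = 23,990,400 bytes.
Track E: 2 h 31 min 55 s = 9,115 s; 24,000 × 9,115 × 1 × 4 = 875,040,000 bytes.
Total = 2,594,774,400 bytes = 2594.77 MB.

2594.77 MB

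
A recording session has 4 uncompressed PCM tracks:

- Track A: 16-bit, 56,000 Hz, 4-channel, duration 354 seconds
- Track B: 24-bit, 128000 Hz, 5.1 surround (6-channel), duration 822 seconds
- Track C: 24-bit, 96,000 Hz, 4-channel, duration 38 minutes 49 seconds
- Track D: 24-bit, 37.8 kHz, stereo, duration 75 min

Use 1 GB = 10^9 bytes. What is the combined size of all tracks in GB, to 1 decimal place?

Track A: 56,000 × 354 × 2 × 4 = 158,592,000 bytes.
Track B: 128,000 × 822 × 3 × 6 = 1,893,888,000 bytes.
Track C: 38 minutes 49 seconds = 2,329 s; 96,000 × 2,329 × 3 × 4 = 2,683,008,000 bytes.
Track D: 75 min = 4,500 s; 37,800 × 4,500 × 3 × 2 = 1,020,600,000 bytes.
Total = 5,756,088,000 bytes = 5.8 GB.

5.8 GB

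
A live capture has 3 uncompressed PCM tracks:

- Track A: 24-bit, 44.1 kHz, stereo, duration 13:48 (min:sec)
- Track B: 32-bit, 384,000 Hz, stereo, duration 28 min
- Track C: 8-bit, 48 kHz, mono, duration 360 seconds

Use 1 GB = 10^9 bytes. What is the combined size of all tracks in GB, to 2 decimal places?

Track A: 13:48 (min:sec) = 828 s; 44,100 × 828 × 3 × 2 = 219,088,800 bytes.
Track B: 28 min = 1,680 s; 384,000 × 1,680 × 4 × 2 = 5,160,960,000 bytes.
Track C: 48,000 × 360 × 1 × 1 = 17,280,000 bytes.
Total = 5,397,328,800 bytes = 5.40 GB.

5.40 GB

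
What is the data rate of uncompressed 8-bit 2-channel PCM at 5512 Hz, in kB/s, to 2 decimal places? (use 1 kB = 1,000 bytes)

11.02 kB/s

Bit rate = 5,512 × 8 × 2 = 88,192 bits/s.
88,192 / 8 = 11,024 B/s = 11.02 kB/s.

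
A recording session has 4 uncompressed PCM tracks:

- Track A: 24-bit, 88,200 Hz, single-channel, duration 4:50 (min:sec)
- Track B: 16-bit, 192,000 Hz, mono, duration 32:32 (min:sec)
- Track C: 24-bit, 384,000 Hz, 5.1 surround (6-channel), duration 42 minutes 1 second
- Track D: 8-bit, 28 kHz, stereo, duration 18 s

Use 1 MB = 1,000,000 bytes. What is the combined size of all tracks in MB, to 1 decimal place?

18252.5 MB

Track A: 4:50 (min:sec) = 290 s; 88,200 × 290 × 3 × 1 = 76,734,000 bytes.
Track B: 32:32 (min:sec) = 1,952 s; 192,000 × 1,952 × 2 × 1 = 749,568,000 bytes.
Track C: 42 minutes 1 second = 2,521 s; 384,000 × 2,521 × 3 × 6 = 17,425,152,000 bytes.
Track D: 28,000 × 18 × 1 × 2 = 1,008,000 bytes.
Total = 18,252,462,000 bytes = 18252.5 MB.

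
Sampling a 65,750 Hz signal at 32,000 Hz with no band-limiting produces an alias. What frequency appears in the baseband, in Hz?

Nyquist = 32,000/2 = 16,000 Hz; 65,750 Hz exceeds it.
Alias = |65,750 − 2×32,000| = |65,750 − 64,000| = 1,750 Hz.

1,750 Hz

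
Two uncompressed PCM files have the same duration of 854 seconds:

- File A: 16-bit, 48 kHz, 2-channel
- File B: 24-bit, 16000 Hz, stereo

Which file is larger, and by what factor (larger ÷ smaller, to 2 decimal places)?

File A: 48,000 × 2 × 2 = 192,000 bytes/s.
File B: 16,000 × 3 × 2 = 96,000 bytes/s.
File A is larger; ratio = 163,968,000 / 81,984,000 = 2.00.

File A, by a factor of 2.00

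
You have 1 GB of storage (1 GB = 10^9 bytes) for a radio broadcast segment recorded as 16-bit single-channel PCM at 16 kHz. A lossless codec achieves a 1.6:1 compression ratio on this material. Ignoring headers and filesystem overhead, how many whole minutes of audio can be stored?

833 minutes

Uncompressed byte rate = 16,000 × 2 × 1 = 32,000 bytes/s.
After 1.6:1 compression, effective rate ≈ 20000 bytes/s.
Capacity = 1 × 1,000,000,000 = 1,000,000,000 bytes.
1,000,000,000 / effective rate ≈ 50000 s → 833 minutes.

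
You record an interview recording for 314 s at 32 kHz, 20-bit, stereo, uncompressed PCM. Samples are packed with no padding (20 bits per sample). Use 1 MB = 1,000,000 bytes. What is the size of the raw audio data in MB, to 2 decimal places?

Bits = 32,000 × 314 × 20 × 2 = 401,920,000 bits = 50,240,000 bytes.
50,240,000 / 1,000,000 = 50.24 MB.

50.24 MB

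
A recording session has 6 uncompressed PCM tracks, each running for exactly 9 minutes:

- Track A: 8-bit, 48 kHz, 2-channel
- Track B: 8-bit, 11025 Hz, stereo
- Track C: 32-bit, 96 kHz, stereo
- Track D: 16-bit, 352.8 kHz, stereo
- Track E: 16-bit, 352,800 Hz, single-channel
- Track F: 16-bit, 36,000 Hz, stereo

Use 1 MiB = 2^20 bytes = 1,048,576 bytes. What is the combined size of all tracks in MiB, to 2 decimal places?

1620.58 MiB

exactly 9 minutes = 540 s.
Track A: 48,000 × 540 × 1 × 2 = 51,840,000 bytes.
Track B: 11,025 × 540 × 1 × 2 = 11,907,000 bytes.
Track C: 96,000 × 540 × 4 × 2 = 414,720,000 bytes.
Track D: 352,800 × 540 × 2 × 2 = 762,048,000 bytes.
Track E: 352,800 × 540 × 2 × 1 = 381,024,000 bytes.
Track F: 36,000 × 540 × 2 × 2 = 77,760,000 bytes.
Total = 1,699,299,000 bytes = 1620.58 MiB.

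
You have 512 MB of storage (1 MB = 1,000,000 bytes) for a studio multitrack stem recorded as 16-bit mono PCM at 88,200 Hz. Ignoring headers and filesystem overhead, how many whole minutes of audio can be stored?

48 minutes

Uncompressed byte rate = 88,200 × 2 × 1 = 176,400 bytes/s.
Capacity = 512 × 1,000,000 = 512,000,000 bytes.
512,000,000 / 176,400 ≈ 2902.49 s → 48 minutes.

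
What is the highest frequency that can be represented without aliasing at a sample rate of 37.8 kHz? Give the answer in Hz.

18,900 Hz

Nyquist frequency = sample rate / 2 = 37,800 / 2 = 18,900 Hz.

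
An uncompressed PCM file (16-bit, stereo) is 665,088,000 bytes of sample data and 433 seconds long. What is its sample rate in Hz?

384,000 Hz

Bytes = sample_rate × seconds × bytes_per_sample × channels.
sample_rate = 665,088,000 / (433 × 2 × 2) = 665,088,000 / 1,732 = 384,000 Hz.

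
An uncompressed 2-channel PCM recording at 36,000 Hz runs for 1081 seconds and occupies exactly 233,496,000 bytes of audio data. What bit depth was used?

24 bits

Bytes per sample = 233,496,000 / (36,000 × 1,081 × 2) = 233,496,000 / 77,832,000 = 3.
Bit depth = 3 × 8 = 24 bits.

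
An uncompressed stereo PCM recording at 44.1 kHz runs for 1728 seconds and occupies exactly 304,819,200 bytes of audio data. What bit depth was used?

Bytes per sample = 304,819,200 / (44,100 × 1,728 × 2) = 304,819,200 / 152,409,600 = 2.
Bit depth = 2 × 8 = 16 bits.

16 bits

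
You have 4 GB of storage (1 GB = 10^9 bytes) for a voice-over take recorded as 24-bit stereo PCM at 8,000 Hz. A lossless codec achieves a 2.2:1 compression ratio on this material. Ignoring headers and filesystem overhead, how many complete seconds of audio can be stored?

Uncompressed byte rate = 8,000 × 3 × 2 = 48,000 bytes/s.
After 2.2:1 compression, effective rate ≈ 21818.18 bytes/s.
Capacity = 4 × 1,000,000,000 = 4,000,000,000 bytes.
4,000,000,000 / effective rate ≈ 183333.33 s → 183,333 seconds.

183,333 seconds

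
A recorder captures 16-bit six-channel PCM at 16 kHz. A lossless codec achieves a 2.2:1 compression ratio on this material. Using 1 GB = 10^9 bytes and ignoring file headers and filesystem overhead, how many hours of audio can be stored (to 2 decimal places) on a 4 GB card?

Uncompressed byte rate = 16,000 × 2 × 6 = 192,000 bytes/s.
After 2.2:1 compression, effective rate ≈ 87272.73 bytes/s.
Capacity = 4 × 1,000,000,000 = 4,000,000,000 bytes.
4,000,000,000 / effective rate ≈ 45833.33 s → 12.73 hours.

12.73 hours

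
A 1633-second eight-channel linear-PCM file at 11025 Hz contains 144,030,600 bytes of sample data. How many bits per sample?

8 bits

Bytes per sample = 144,030,600 / (11,025 × 1,633 × 8) = 144,030,600 / 144,030,600 = 1.
Bit depth = 1 × 8 = 8 bits.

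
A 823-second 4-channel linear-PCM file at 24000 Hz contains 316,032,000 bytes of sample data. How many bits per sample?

32 bits

Bytes per sample = 316,032,000 / (24,000 × 823 × 4) = 316,032,000 / 79,008,000 = 4.
Bit depth = 4 × 8 = 32 bits.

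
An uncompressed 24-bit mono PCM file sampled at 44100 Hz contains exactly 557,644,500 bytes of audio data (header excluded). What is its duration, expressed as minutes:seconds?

Byte rate = 44,100 × 3 × 1 = 132,300 bytes/s.
Duration = 557,644,500 / 132,300 = 4,215 s.
4,215 s = 70:15.

70:15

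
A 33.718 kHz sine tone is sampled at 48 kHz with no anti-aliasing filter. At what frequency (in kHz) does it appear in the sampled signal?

Nyquist = 48,000/2 = 24,000 Hz; 33,718 Hz exceeds it.
Alias = |33,718 − 1×48,000| = |33,718 − 48,000| = 14,282 Hz = 14.282 kHz.

14.282 kHz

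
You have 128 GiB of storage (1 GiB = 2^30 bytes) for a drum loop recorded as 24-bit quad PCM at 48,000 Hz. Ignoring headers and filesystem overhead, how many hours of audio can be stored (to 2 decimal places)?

66.28 hours

Uncompressed byte rate = 48,000 × 3 × 4 = 576,000 bytes/s.
Capacity = 128 × 1,073,741,824 = 137,438,953,472 bytes.
137,438,953,472 / 576,000 ≈ 238609.29 s → 66.28 hours.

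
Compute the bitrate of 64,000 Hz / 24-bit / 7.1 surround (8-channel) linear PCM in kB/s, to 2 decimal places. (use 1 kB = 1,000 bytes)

1536.00 kB/s

Bit rate = 64,000 × 24 × 8 = 12,288,000 bits/s.
12,288,000 / 8 = 1,536,000 B/s = 1536.00 kB/s.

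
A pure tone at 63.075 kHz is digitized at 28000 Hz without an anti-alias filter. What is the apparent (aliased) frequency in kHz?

7.075 kHz

Nyquist = 28,000/2 = 14,000 Hz; 63,075 Hz exceeds it.
Alias = |63,075 − 2×28,000| = |63,075 − 56,000| = 7,075 Hz = 7.075 kHz.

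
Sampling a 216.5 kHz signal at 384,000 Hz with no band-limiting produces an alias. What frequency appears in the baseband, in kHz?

167.5 kHz

Nyquist = 384,000/2 = 192,000 Hz; 216,500 Hz exceeds it.
Alias = |216,500 − 1×384,000| = |216,500 − 384,000| = 167,500 Hz = 167.5 kHz.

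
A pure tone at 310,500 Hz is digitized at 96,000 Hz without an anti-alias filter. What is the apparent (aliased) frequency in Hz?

22,500 Hz

Nyquist = 96,000/2 = 48,000 Hz; 310,500 Hz exceeds it.
Alias = |310,500 − 3×96,000| = |310,500 − 288,000| = 22,500 Hz.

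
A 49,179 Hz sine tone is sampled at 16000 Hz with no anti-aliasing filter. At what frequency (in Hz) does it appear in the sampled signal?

Nyquist = 16,000/2 = 8,000 Hz; 49,179 Hz exceeds it.
Alias = |49,179 − 3×16,000| = |49,179 − 48,000| = 1,179 Hz.

1,179 Hz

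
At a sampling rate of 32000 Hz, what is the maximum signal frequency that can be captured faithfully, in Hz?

Nyquist frequency = sample rate / 2 = 32,000 / 2 = 16,000 Hz.

16,000 Hz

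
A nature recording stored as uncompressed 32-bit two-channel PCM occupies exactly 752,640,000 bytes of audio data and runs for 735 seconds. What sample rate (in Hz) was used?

128,000 Hz

Bytes = sample_rate × seconds × bytes_per_sample × channels.
sample_rate = 752,640,000 / (735 × 4 × 2) = 752,640,000 / 5,880 = 128,000 Hz.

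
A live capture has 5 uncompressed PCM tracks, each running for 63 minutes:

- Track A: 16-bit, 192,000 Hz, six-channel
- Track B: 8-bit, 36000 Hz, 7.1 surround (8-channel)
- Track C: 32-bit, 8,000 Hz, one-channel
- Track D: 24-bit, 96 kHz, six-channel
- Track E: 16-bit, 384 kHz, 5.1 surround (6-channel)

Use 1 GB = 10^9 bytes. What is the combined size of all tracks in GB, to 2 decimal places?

33.87 GB

63 minutes = 3,780 s.
Track A: 192,000 × 3,780 × 2 × 6 = 8,709,120,000 bytes.
Track B: 36,000 × 3,780 × 1 × 8 = 1,088,640,000 bytes.
Track C: 8,000 × 3,780 × 4 × 1 = 120,960,000 bytes.
Track D: 96,000 × 3,780 × 3 × 6 = 6,531,840,000 bytes.
Track E: 384,000 × 3,780 × 2 × 6 = 17,418,240,000 bytes.
Total = 33,868,800,000 bytes = 33.87 GB.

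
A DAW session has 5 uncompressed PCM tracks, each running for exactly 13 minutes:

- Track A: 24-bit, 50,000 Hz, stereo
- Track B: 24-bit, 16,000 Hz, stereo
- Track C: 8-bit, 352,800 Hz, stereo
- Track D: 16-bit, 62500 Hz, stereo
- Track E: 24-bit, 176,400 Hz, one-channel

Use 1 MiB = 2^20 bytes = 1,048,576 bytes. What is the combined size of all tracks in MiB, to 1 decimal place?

1399.1 MiB

exactly 13 minutes = 780 s.
Track A: 50,000 × 780 × 3 × 2 = 234,000,000 bytes.
Track B: 16,000 × 780 × 3 × 2 = 74,880,000 bytes.
Track C: 352,800 × 780 × 1 × 2 = 550,368,000 bytes.
Track D: 62,500 × 780 × 2 × 2 = 195,000,000 bytes.
Track E: 176,400 × 780 × 3 × 1 = 412,776,000 bytes.
Total = 1,467,024,000 bytes = 1399.1 MiB.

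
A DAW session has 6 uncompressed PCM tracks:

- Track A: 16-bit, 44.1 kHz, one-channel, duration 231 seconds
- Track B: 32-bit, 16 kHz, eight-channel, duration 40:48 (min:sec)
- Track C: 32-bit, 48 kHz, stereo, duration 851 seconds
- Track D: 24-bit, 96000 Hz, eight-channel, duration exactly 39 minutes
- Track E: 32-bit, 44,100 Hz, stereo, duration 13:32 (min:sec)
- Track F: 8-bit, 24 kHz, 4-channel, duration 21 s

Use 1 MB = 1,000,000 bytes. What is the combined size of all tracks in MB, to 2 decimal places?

7280.38 MB

Track A: 44,100 × 231 × 2 × 1 = 20,374,200 bytes.
Track B: 40:48 (min:sec) = 2,448 s; 16,000 × 2,448 × 4 × 8 = 1,253,376,000 bytes.
Track C: 48,000 × 851 × 4 × 2 = 326,784,000 bytes.
Track D: exactly 39 minutes = 2,340 s; 96,000 × 2,340 × 3 × 8 = 5,391,360,000 bytes.
Track E: 13:32 (min:sec) = 812 s; 44,100 × 812 × 4 × 2 = 286,473,600 bytes.
Track F: 24,000 × 21 × 1 × 4 = 2,016,000 bytes.
Total = 7,280,383,800 bytes = 7280.38 MB.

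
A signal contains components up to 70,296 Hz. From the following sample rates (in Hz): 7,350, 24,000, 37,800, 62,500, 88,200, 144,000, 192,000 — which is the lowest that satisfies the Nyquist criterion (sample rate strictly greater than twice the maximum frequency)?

Need sample rate > 2 × 70,296 = 140,592 Hz.
Lowest listed rate above 140,592 Hz is 144,000 Hz.

144,000 Hz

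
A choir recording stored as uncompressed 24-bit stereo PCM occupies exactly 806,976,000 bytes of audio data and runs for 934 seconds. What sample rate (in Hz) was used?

144,000 Hz

Bytes = sample_rate × seconds × bytes_per_sample × channels.
sample_rate = 806,976,000 / (934 × 3 × 2) = 806,976,000 / 5,604 = 144,000 Hz.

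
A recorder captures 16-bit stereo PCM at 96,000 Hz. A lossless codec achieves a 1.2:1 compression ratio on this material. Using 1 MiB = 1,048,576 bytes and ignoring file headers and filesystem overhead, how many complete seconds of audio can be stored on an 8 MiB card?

Uncompressed byte rate = 96,000 × 2 × 2 = 384,000 bytes/s.
After 1.2:1 compression, effective rate ≈ 320000 bytes/s.
Capacity = 8 × 1,048,576 = 8,388,608 bytes.
8,388,608 / effective rate ≈ 26.21 s → 26 seconds.

26 seconds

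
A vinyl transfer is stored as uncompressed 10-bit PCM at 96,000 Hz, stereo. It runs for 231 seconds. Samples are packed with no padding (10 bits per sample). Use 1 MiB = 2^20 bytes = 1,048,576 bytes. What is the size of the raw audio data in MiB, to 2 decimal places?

52.87 MiB

Bits = 96,000 × 231 × 10 × 2 = 443,520,000 bits = 55,440,000 bytes.
55,440,000 / 1,048,576 = 52.87 MiB.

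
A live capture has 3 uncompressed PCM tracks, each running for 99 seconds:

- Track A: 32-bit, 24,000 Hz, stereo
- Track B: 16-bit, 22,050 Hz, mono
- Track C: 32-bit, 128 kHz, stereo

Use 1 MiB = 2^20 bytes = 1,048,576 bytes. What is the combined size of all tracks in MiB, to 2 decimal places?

118.97 MiB

Track A: 24,000 × 99 × 4 × 2 = 19,008,000 bytes.
Track B: 22,050 × 99 × 2 × 1 = 4,365,900 bytes.
Track C: 128,000 × 99 × 4 × 2 = 101,376,000 bytes.
Total = 124,749,900 bytes = 118.97 MiB.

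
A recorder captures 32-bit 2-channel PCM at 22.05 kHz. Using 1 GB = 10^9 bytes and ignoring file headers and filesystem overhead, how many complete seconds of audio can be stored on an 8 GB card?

Uncompressed byte rate = 22,050 × 4 × 2 = 176,400 bytes/s.
Capacity = 8 × 1,000,000,000 = 8,000,000,000 bytes.
8,000,000,000 / 176,400 ≈ 45351.47 s → 45,351 seconds.

45,351 seconds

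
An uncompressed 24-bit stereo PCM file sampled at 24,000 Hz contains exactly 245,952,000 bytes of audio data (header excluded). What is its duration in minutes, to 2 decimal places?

28.47 minutes

Byte rate = 24,000 × 3 × 2 = 144,000 bytes/s.
Duration = 245,952,000 / 144,000 = 1,708 s.
1,708 s / 60 = 28.47 minutes.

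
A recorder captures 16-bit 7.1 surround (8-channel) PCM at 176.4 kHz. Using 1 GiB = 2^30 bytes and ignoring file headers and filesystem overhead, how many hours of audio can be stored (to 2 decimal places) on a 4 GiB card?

Uncompressed byte rate = 176,400 × 2 × 8 = 2,822,400 bytes/s.
Capacity = 4 × 1,073,741,824 = 4,294,967,296 bytes.
4,294,967,296 / 2,822,400 ≈ 1521.74 s → 0.42 hours.

0.42 hours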